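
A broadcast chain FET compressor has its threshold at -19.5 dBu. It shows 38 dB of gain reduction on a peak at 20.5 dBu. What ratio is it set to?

20:1

Input overshoot = 20.5 − (-19.5) = 40 dB.
Output overshoot = 40 − 38 = 2 dB.
Ratio = input overshoot / output overshoot = 40 / 2 = 20.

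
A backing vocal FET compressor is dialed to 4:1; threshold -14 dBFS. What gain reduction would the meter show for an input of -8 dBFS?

The signal is 6 dB above threshold.
At 4:1, output sits 6/4 = 1.5 dB above threshold.
So the signal is attenuated by 6 − 1.5 = 4.5 dB.

4.5 dB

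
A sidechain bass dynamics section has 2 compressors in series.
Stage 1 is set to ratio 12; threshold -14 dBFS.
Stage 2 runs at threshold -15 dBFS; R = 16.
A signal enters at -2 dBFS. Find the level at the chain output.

-14.875 dBFS

Stage 1: -2 dBFS is 12 dB over -14 dBFS; at 12:1 that becomes 1 dB over, giving -13 dBFS.
Stage 2: overshoot 2 dB → 2/16 = 0.125 dB → -14.875 dBFS.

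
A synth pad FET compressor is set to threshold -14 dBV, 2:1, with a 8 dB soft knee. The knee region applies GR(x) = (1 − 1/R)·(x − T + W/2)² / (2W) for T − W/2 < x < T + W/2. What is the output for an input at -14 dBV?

-14.5 dBV

x − T + W/2 = -14 − (-14) + 4 = 4.
GR = (1 − 1/2) × 4² / 16 = 0.5 × 16 / 16 = 0.5 dB.
Output = -14 − 0.5 = -14.5 dBV.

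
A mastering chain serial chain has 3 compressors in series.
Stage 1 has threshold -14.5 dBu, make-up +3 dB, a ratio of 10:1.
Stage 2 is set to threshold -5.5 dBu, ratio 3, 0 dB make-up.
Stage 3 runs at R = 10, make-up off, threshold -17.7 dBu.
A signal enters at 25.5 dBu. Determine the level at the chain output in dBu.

-16.68 dBu

Stage 1: 40 dB above -14.5 dBu, reduced 10:1 to 4 dB above → -10.5 dBu; +3 dB make-up → -7.5 dBu.
Stage 2: -7.5 dBu is at or below the -5.5 dBu threshold — no compression; output -7.5 dBu.
Stage 3: 10.2 dB above -17.7 dBu, reduced 10:1 to 1.02 dB above → -16.68 dBu.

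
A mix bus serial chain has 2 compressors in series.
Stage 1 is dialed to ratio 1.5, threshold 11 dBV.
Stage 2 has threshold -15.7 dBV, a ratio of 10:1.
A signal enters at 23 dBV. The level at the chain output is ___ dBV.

Stage 1: overshoot 12 dB → 12/1.5 = 8 dB → 19 dBV.
Stage 2: 34.7 dB above -15.7 dBV, reduced 10:1 to 3.47 dB above → -12.23 dBV.

-12.23 dBV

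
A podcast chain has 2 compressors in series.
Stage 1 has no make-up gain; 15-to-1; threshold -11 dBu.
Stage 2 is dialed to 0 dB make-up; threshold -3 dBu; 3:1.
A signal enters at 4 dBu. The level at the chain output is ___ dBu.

-10 dBu

Stage 1: 4 dBu is 15 dB over -11 dBu; at 15:1 that becomes 1 dB over, giving -10 dBu.
Stage 2: -10 dBu is at or below the -3 dBu threshold — no compression; output -10 dBu.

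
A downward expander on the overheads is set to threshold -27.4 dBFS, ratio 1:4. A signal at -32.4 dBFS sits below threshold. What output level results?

-47.4 dBFS

Below threshold, a 1:4 expander applies gain = (4−1)×(T − x) of attenuation.
(4−1) × 5 = 15 dB, so output = -32.4 − 15 = -47.4 dBFS.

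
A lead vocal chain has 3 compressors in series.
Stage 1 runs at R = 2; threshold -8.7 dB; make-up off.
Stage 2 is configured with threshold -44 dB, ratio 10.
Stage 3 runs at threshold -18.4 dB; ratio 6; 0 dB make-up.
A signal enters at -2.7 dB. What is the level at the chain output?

Stage 1: overshoot 6 dB → 6/2 = 3 dB → -5.7 dB.
Stage 2: -5.7 dB is 38.3 dB over -44 dB; at 10:1 that becomes 3.83 dB over, giving -40.17 dB.
Stage 3: -40.17 dB is at or below the -18.4 dB threshold — no compression; output -40.17 dB.

-40.17 dB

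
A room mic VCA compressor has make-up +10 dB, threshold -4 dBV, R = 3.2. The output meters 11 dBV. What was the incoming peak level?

Stripping the +10 dB make-up gives 1 dBV at the gain stage.
Post-compression overshoot = 1 − (-4) = 5 dB.
Input overshoot = R × output overshoot = 16 dB → input = -4 + 16 = 12 dBV.

12 dBV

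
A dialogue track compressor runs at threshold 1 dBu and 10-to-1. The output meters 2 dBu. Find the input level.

11 dBu

That's 1 dB above the 1 dBu threshold.
Before 10:1 compression the overshoot was 1 × 10 = 10 dB, so input = 1 + 10 = 11 dBu.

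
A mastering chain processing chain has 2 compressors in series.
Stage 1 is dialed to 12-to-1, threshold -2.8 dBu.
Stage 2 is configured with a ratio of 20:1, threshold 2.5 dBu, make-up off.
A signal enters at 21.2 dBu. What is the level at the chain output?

Stage 1: 24 dB above -2.8 dBu, reduced 12:1 to 2 dB above → -0.8 dBu.
Stage 2: -0.8 dBu ≤ 2.5 dBu, so stage 2 doesn't engage; output -0.8 dBu.

-0.8 dBu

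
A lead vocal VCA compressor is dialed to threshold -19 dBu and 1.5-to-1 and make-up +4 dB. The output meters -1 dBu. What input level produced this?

Before make-up, the level was -1 − 4 = -5 dBu.
Post-compression overshoot = -5 − (-19) = 14 dB.
Before 1.5:1 compression the overshoot was 14 × 1.5 = 21 dB, so input = -19 + 21 = 2 dBu.

2 dBu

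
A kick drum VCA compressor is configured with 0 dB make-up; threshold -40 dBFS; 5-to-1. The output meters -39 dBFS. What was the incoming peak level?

Post-compression overshoot = -39 − (-40) = 1 dB.
Before 5:1 compression the overshoot was 1 × 5 = 5 dB, so input = -40 + 5 = -35 dBFS.

-35 dBFS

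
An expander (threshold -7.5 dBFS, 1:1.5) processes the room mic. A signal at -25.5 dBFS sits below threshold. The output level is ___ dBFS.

-34.5 dBFS

Below threshold, a 1:1.5 expander applies gain = (1.5−1)×(T − x) of attenuation.
(1.5−1) × 18 = 9 dB, so output = -25.5 − 9 = -34.5 dBFS.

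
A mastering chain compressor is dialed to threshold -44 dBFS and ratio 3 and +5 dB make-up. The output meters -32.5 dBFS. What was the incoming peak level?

-24.5 dBFS

Remove make-up: -32.5 − 5 = -37.5 dBFS.
That's 6.5 dB above the -44 dBFS threshold.
Input overshoot = R × output overshoot = 19.5 dB → input = -44 + 19.5 = -24.5 dBFS.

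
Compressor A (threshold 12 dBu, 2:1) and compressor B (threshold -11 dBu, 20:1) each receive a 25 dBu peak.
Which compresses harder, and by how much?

A: GR = 13 − 13/2 = 6.5 dB.
B: GR = 36 − 36/20 = 34.2 dB.
Difference: 27.7 dB in favour of B.

B, by 27.7 dB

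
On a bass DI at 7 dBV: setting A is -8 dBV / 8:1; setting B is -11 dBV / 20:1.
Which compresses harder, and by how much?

A: overshoot 15 dB → output overshoot 1.875 dB → GR 13.125 dB.
B: overshoot 18 dB → output overshoot 0.9 dB → GR 17.1 dB.
Difference: 3.975 dB in favour of B.

B, by 3.975 dB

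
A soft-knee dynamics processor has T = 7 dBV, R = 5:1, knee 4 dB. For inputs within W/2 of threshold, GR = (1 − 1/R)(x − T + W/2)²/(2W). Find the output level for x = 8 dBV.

7.1 dBV

x − T + W/2 = 8 − 7 + 2 = 3.
GR = (1 − 1/5) × 3² / 8 = 0.8 × 9 / 8 = 0.9 dB.
Output = 8 − 0.9 = 7.1 dBV.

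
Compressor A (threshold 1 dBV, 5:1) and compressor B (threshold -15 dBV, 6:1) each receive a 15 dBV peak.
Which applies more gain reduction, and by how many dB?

A: GR = 14 − 14/5 = 11.2 dB.
B: GR = 30 − 30/6 = 25 dB.
B reduces 13.8 dB more.

B, by 13.8 dB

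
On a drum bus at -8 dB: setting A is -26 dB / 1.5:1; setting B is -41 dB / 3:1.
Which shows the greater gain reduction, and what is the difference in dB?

A: 18 dB over, compressed to 12 dB over, so 6 dB of GR.
B: 33 dB over, compressed to 11 dB over, so 22 dB of GR.
B reduces 16 dB more.

B, by 16 dB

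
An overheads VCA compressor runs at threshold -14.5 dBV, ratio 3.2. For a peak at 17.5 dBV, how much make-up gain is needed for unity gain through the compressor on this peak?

The peak compresses to -14.5 + 32/3.2 = -4.5 dBV.
To reach 17.5 dBV requires 17.5 − (-4.5) = 22 dB of make-up.

22 dB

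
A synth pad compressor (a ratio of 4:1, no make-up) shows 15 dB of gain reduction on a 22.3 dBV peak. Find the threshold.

2.3 dBV

Gain reduction = 22.3 − 7.3 = 15 dB; output overshoot = GR / (R − 1) = 15 / 3 = 5 dB.
Threshold = output − output overshoot = 7.3 − 5 = 2.3 dBV.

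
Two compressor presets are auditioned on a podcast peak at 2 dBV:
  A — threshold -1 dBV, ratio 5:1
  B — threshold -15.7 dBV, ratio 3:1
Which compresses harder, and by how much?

A: overshoot 3 dB → output overshoot 0.6 dB → GR 2.4 dB.
B: overshoot 17.7 dB → output overshoot 5.9 dB → GR 11.8 dB.
Difference: 9.4 dB in favour of B.

B, by 9.4 dB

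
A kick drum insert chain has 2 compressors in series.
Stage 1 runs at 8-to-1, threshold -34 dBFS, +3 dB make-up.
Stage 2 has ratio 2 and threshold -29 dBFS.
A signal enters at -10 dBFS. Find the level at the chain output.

-28.5 dBFS

Stage 1: overshoot 24 dB → 24/8 = 3 dB → -31 dBFS; +3 dB make-up → -28 dBFS.
Stage 2: -28 dBFS is 1 dB over -29 dBFS; at 2:1 that becomes 0.5 dB over, giving -28.5 dBFS.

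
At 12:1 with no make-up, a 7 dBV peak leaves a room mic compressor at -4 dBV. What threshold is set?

Input is 12 dB above T (since output overshoot × R = input overshoot: (-4 − T)·12 = 7 − T gives T = -5 dBV).
Check: -5 + (7 − (-5))/12 = -5 + 1 = -4 dBV. ✓

-5 dBV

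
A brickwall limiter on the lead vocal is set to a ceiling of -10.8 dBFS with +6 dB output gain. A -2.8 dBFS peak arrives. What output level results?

The limiter clamps the peak to its -10.8 dBFS ceiling.
Output gain then adds 6 dB: -10.8 + 6 = -4.8 dBFS.

-4.8 dBFS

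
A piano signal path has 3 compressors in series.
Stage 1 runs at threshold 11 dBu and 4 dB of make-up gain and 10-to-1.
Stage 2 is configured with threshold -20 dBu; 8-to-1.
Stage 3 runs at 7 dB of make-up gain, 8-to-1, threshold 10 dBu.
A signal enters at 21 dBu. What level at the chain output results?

-8.5 dBu

Stage 1: overshoot 10 dB → 10/10 = 1 dB → 12 dBu; +4 dB make-up → 16 dBu.
Stage 2: 16 dBu is 36 dB over -20 dBu; at 8:1 that becomes 4.5 dB over, giving -15.5 dBu.
Stage 3: -15.5 dBu is at or below the 10 dBu threshold — no compression; make-up brings it to -8.5 dBu.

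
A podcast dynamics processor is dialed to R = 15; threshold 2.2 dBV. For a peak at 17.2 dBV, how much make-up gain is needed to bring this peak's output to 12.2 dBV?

9 dB

Without make-up, output = threshold + overshoot/15 = 2.2 + 1 = 3.2 dBV.
Gap to target: 9 dB.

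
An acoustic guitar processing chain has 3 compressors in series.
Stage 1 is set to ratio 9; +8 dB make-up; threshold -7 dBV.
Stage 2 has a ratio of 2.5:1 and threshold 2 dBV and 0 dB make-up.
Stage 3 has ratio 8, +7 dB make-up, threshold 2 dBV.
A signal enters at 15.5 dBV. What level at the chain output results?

Stage 1: 22.5 dB above -7 dBV, reduced 9:1 to 2.5 dB above → -4.5 dBV; +8 dB make-up → 3.5 dBV.
Stage 2: 1.5 dB above 2 dBV, reduced 2.5:1 to 0.6 dB above → 2.6 dBV.
Stage 3: 2.6 dBV is 0.6 dB over 2 dBV; at 8:1 that becomes 0.075 dB over, giving 2.075 dBV; +7 dB make-up → 9.075 dBV.

9.075 dBV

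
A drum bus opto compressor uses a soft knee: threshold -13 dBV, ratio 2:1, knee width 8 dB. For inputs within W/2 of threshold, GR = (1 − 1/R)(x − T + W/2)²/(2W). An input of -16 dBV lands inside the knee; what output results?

x − T + W/2 = -16 − (-13) + 4 = 1.
GR = (1 − 1/2) × 1² / 16 = 0.5 × 1 / 16 = 0.03125 dB.
Output = -16 − 0.03125 = -16.03125 dBV.

-16.03125 dBV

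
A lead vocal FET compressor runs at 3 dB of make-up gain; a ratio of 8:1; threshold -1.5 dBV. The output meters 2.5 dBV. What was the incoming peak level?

Stripping the +3 dB make-up gives -0.5 dBV at the gain stage.
The compressed level sits -0.5 − (-1.5) = 1 dB over threshold.
Input overshoot = R × output overshoot = 8 dB → input = -1.5 + 8 = 6.5 dBV.

6.5 dBV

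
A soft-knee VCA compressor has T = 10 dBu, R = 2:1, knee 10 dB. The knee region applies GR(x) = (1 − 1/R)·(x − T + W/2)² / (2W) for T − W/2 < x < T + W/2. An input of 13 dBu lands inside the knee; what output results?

x − T + W/2 = 13 − 10 + 5 = 8.
GR = (1 − 1/2) × 8² / 20 = 0.5 × 64 / 20 = 1.6 dB.
Output = 13 − 1.6 = 11.4 dBu.

11.4 dBu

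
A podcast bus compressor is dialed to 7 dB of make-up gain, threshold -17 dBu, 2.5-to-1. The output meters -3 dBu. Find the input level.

Stripping the +7 dB make-up gives -10 dBu at the gain stage.
That's 7 dB above the -17 dBu threshold.
Undo the ratio: input overshoot = 7 × 2.5 = 17.5 dB, giving input = 0.5 dBu.

0.5 dBu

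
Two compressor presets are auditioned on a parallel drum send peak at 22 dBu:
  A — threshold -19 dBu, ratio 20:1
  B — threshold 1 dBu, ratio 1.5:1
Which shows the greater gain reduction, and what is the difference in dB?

A, by 31.95 dB

A: GR = 41 − 41/20 = 38.95 dB.
B: GR = 21 − 21/1.5 = 7 dB.
A reduces 31.95 dB more.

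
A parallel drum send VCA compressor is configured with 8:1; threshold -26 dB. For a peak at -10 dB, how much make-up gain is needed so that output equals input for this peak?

14 dB

The peak compresses to -26 + 16/8 = -24 dB.
To reach -10 dB requires -10 − (-24) = 14 dB of make-up.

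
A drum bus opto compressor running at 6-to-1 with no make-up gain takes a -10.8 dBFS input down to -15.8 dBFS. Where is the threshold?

Let T be the threshold. Output overshoot = (input overshoot)/R, so -15.8 − T = (-10.8 − T)/6.
6·(-15.8 − T) = -10.8 − T → 5·T = -94.8 − (-10.8) = -84.
T = -84/5 = -16.8 dBFS.

-16.8 dBFS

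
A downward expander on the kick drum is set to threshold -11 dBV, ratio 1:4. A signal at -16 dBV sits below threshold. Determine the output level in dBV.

Below threshold, a 1:4 expander applies gain = (4−1)×(T − x) of attenuation.
(4−1) × 5 = 15 dB, so output = -16 − 15 = -31 dBV.

-31 dBV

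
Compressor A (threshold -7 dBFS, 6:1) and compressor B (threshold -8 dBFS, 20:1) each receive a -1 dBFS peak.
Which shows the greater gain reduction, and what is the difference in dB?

A: 6 dB over, compressed to 1 dB over, so 5 dB of GR.
B: 7 dB over, compressed to 0.35 dB over, so 6.65 dB of GR.
B reduces 1.65 dB more.

B, by 1.65 dB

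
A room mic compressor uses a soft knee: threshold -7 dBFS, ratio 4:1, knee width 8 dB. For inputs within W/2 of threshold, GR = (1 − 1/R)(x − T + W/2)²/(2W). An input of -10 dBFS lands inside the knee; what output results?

x − T + W/2 = -10 − (-7) + 4 = 1.
GR = (1 − 1/4) × 1² / 16 = 0.75 × 1 / 16 = 0.046875 dB.
Output = -10 − 0.046875 = -10.046875 dBFS.

-10.046875 dBFS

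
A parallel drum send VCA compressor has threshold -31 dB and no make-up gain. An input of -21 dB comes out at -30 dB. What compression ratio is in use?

Input overshoot = -21 − (-31) = 10 dB; output overshoot = -30 − (-31) = 1 dB.
Ratio = 10 / 1 = 10.

10:1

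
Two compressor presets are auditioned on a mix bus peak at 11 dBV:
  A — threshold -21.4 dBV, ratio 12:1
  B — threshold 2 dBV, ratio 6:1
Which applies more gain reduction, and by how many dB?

A, by 22.2 dB

A: GR = 32.4 − 32.4/12 = 29.7 dB.
B: GR = 9 − 9/6 = 7.5 dB.
A reduces 22.2 dB more.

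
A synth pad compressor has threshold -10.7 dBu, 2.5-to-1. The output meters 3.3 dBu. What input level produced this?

The compressed level sits 3.3 − (-10.7) = 14 dB over threshold.
Before 2.5:1 compression the overshoot was 14 × 2.5 = 35 dB, so input = -10.7 + 35 = 24.3 dBu.

24.3 dBu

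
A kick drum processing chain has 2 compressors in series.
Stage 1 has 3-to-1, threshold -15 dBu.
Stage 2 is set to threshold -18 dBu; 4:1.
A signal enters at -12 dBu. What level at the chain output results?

-17 dBu

Stage 1: 3 dB above -15 dBu, reduced 3:1 to 1 dB above → -14 dBu.
Stage 2: 4 dB above -18 dBu, reduced 4:1 to 1 dB above → -17 dBu.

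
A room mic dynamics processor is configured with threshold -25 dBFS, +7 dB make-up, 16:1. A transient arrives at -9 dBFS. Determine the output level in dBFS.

Overshoot: -9 − (-25) = 16 dB.
The 16 dB excess becomes 1 dB after 16:1 reduction.
Output = -25 + 1 = -24 dBFS; make-up adds 7 dB, giving -17 dBFS.

-17 dBFS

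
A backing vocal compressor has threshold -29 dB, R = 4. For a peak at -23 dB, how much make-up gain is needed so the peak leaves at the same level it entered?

Overshoot 6 dB → 6/4 = 1.5 dB after compression, so the compressed level is -29 + 1.5 = -27.5 dB.
Make-up = target − compressed = -23 − (-27.5) = 4.5 dB.

4.5 dB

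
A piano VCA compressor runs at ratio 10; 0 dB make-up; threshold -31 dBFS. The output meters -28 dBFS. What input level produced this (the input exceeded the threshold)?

That's 3 dB above the -31 dBFS threshold.
Undo the ratio: input overshoot = 3 × 10 = 30 dB, giving input = -1 dBFS.

-1 dBFS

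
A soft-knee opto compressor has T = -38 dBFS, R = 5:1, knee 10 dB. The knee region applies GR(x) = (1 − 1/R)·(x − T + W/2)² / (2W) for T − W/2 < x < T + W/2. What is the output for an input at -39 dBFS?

-39.64 dBFS

x − T + W/2 = -39 − (-38) + 5 = 4.
GR = (1 − 1/5) × 4² / 20 = 0.8 × 16 / 20 = 0.64 dB.
Output = -39 − 0.64 = -39.64 dBFS.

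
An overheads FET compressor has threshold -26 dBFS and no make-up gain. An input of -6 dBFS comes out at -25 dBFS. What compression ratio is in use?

Input overshoot = -6 − (-26) = 20 dB; output overshoot = -25 − (-26) = 1 dB.
Ratio = 20 / 1 = 20.

20:1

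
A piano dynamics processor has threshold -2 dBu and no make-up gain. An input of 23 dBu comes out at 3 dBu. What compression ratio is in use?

5:1

Input overshoot = 23 − (-2) = 25 dB; output overshoot = 3 − (-2) = 5 dB.
Ratio = 25 / 5 = 5.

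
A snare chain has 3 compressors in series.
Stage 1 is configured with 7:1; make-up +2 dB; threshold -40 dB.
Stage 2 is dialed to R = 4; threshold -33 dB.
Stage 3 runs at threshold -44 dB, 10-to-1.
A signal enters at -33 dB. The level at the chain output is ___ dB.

-43.3 dB

Stage 1: overshoot 7 dB → 7/7 = 1 dB → -39 dB; +2 dB make-up → -37 dB.
Stage 2: -37 dB is at or below the -33 dB threshold — no compression; output -37 dB.
Stage 3: -37 dB is 7 dB over -44 dB; at 10:1 that becomes 0.7 dB over, giving -43.3 dB.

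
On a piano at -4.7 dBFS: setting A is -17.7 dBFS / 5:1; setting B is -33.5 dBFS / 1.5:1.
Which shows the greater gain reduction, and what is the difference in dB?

A: GR = 13 − 13/5 = 10.4 dB.
B: GR = 28.8 − 28.8/1.5 = 9.6 dB.
Difference: 0.8 dB in favour of A.

A, by 0.8 dB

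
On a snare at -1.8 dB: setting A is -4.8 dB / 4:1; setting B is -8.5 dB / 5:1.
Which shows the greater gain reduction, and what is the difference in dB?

B, by 3.11 dB

A: 3 dB over, compressed to 0.75 dB over, so 2.25 dB of GR.
B: 6.7 dB over, compressed to 1.34 dB over, so 5.36 dB of GR.
Difference: 3.11 dB in favour of B.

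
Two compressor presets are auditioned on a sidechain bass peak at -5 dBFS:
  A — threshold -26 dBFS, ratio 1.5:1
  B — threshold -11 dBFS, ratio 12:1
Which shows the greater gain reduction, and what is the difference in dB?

A: overshoot 21 dB → output overshoot 14 dB → GR 7 dB.
B: overshoot 6 dB → output overshoot 0.5 dB → GR 5.5 dB.
Difference: 1.5 dB in favour of A.

A, by 1.5 dB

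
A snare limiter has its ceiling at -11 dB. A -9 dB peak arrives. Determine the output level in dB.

-11 dB

At ∞:1, everything above -11 dB is held at the ceiling.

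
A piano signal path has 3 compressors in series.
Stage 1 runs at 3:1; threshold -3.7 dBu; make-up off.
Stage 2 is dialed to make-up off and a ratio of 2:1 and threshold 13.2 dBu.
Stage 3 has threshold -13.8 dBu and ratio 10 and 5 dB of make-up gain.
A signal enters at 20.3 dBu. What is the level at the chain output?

-6.99 dBu

Stage 1: overshoot 24 dB → 24/3 = 8 dB → 4.3 dBu.
Stage 2: 4.3 dBu is at or below the 13.2 dBu threshold — no compression; output 4.3 dBu.
Stage 3: 4.3 dBu is 18.1 dB over -13.8 dBu; at 10:1 that becomes 1.81 dB over, giving -11.99 dBu; +5 dB make-up → -6.99 dBu.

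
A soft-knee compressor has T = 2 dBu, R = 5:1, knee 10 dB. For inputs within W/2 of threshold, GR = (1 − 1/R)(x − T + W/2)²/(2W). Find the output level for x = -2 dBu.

x − T + W/2 = -2 − 2 + 5 = 1.
GR = (1 − 1/5) × 1² / 20 = 0.8 × 1 / 20 = 0.04 dB.
Output = -2 − 0.04 = -2.04 dBu.

-2.04 dBu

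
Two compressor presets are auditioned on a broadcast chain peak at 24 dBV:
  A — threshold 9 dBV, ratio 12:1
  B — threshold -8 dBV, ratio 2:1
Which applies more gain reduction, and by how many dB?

A: overshoot 15 dB → output overshoot 1.25 dB → GR 13.75 dB.
B: overshoot 32 dB → output overshoot 16 dB → GR 16 dB.
Difference: 2.25 dB in favour of B.

B, by 2.25 dB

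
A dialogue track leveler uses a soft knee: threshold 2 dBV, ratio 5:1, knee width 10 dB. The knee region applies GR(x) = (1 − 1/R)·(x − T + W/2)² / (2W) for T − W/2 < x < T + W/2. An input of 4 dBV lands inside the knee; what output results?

x − T + W/2 = 4 − 2 + 5 = 7.
GR = (1 − 1/5) × 7² / 20 = 0.8 × 49 / 20 = 1.96 dB.
Output = 4 − 1.96 = 2.04 dBV.

2.04 dBV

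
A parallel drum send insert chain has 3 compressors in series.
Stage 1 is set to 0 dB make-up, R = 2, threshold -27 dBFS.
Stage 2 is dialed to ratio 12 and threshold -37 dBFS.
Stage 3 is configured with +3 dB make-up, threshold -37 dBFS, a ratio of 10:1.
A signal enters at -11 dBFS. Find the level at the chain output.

-33.85 dBFS

Stage 1: overshoot 16 dB → 16/2 = 8 dB → -19 dBFS.
Stage 2: overshoot 18 dB → 18/12 = 1.5 dB → -35.5 dBFS.
Stage 3: overshoot 1.5 dB → 1.5/10 = 0.15 dB → -36.85 dBFS; +3 dB make-up → -33.85 dBFS.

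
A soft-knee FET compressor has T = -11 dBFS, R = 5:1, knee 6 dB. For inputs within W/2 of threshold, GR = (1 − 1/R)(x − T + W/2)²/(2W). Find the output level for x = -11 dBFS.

x − T + W/2 = -11 − (-11) + 3 = 3.
GR = (1 − 1/5) × 3² / 12 = 0.8 × 9 / 12 = 0.6 dB.
Output = -11 − 0.6 = -11.6 dBFS.

-11.6 dBFS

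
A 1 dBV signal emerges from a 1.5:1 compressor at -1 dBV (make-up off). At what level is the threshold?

Input is 6 dB above T (since output overshoot × R = input overshoot: (-1 − T)·1.5 = 1 − T gives T = -5 dBV).
Check: -5 + (1 − (-5))/1.5 = -5 + 4 = -1 dBV. ✓

-5 dBV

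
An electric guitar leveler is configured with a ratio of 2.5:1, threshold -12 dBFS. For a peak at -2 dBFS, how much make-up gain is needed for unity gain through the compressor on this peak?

6 dB

Overshoot 10 dB → 10/2.5 = 4 dB after compression, so the compressed level is -12 + 4 = -8 dBFS.
Make-up = target − compressed = -2 − (-8) = 6 dB.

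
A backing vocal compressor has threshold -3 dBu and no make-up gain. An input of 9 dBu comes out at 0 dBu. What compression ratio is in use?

4:1

Input overshoot = 9 − (-3) = 12 dB; output overshoot = 0 − (-3) = 3 dB.
Ratio = 12 / 3 = 4.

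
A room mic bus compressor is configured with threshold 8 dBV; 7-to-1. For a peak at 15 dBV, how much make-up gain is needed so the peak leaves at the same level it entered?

6 dB

Without make-up, output = threshold + overshoot/7 = 8 + 1 = 9 dBV.
Gap to target: 6 dB.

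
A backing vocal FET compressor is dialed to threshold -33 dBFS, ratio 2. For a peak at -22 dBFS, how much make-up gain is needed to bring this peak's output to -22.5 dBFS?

Without make-up, output = threshold + overshoot/2 = -33 + 5.5 = -27.5 dBFS.
Gap to target: 5 dB.

5 dB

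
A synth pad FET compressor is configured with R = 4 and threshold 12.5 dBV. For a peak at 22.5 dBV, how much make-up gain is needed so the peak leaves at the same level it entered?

The peak compresses to 12.5 + 10/4 = 15 dBV.
To reach 22.5 dBV requires 22.5 − 15 = 7.5 dB of make-up.

7.5 dB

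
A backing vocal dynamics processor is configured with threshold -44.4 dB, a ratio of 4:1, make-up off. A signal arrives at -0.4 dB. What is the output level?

The input is 44 dB above the -44.4 dB threshold.
The 44 dB excess becomes 11 dB after 4:1 reduction.
So the level is -44.4 + 11 = -33.4 dB.

-33.4 dB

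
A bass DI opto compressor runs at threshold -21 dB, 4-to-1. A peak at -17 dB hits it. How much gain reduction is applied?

3 dB

The signal is 4 dB above threshold.
A 4:1 ratio leaves 1 dB of that excess.
So the signal is attenuated by 4 − 1 = 3 dB.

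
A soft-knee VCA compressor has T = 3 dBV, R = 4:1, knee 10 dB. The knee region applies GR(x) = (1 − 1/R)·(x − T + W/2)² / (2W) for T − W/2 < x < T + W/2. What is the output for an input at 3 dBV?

2.0625 dBV

x − T + W/2 = 3 − 3 + 5 = 5.
GR = (1 − 1/4) × 5² / 20 = 0.75 × 25 / 20 = 0.9375 dB.
Output = 3 − 0.9375 = 2.0625 dBV.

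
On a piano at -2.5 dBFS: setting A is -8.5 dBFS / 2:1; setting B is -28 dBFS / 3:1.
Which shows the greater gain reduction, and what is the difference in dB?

B, by 14 dB

A: 6 dB over, compressed to 3 dB over, so 3 dB of GR.
B: 25.5 dB over, compressed to 8.5 dB over, so 17 dB of GR.
B applies 14 dB more gain reduction.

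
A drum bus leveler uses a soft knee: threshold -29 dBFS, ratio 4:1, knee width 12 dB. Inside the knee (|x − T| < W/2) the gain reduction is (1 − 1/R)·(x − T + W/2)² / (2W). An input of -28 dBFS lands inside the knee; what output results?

-29.53125 dBFS

x − T + W/2 = -28 − (-29) + 6 = 7.
GR = (1 − 1/4) × 7² / 24 = 0.75 × 49 / 24 = 1.53125 dB.
Output = -28 − 1.53125 = -29.53125 dBFS.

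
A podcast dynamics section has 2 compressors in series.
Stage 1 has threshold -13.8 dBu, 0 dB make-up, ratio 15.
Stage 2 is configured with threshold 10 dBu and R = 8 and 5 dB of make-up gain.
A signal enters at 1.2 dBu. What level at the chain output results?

-7.8 dBu

Stage 1: overshoot 15 dB → 15/15 = 1 dB → -12.8 dBu.
Stage 2: -12.8 dBu ≤ 10 dBu, so stage 2 doesn't engage; make-up brings it to -7.8 dBu.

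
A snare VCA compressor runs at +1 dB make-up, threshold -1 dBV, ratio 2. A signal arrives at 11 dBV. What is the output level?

The input is 12 dB above the -1 dBV threshold.
At 2:1 the overshoot is divided by 2, leaving 6 dB above threshold.
So the level is -1 + 6 = 5 dBV; make-up adds 1 dB, giving 6 dBV.

6 dBV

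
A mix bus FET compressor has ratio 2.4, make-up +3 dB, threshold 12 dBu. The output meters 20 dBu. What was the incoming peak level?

Before make-up, the level was 20 − 3 = 17 dBu.
That's 5 dB above the 12 dBu threshold.
Undo the ratio: input overshoot = 5 × 2.4 = 12 dB, giving input = 24 dBu.

24 dBu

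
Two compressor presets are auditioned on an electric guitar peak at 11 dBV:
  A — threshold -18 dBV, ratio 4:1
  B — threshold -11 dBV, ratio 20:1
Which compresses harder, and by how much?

A: 29 dB over, compressed to 7.25 dB over, so 21.75 dB of GR.
B: 22 dB over, compressed to 1.1 dB over, so 20.9 dB of GR.
A reduces 0.85 dB more.

A, by 0.85 dB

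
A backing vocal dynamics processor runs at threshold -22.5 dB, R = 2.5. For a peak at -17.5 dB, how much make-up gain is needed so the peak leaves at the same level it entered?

3 dB

Overshoot 5 dB → 5/2.5 = 2 dB after compression, so the compressed level is -22.5 + 2 = -20.5 dB.
Make-up = target − compressed = -17.5 − (-20.5) = 3 dB.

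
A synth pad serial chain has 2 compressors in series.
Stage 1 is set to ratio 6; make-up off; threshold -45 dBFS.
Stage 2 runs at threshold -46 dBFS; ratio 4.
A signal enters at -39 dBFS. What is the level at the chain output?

-45.5 dBFS

Stage 1: 6 dB above -45 dBFS, reduced 6:1 to 1 dB above → -44 dBFS.
Stage 2: -44 dBFS is 2 dB over -46 dBFS; at 4:1 that becomes 0.5 dB over, giving -45.5 dBFS.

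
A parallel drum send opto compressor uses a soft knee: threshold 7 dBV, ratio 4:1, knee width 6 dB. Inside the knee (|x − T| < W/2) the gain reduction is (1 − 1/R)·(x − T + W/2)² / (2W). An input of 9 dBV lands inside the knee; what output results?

7.4375 dBV

x − T + W/2 = 9 − 7 + 3 = 5.
GR = (1 − 1/4) × 5² / 12 = 0.75 × 25 / 12 = 1.5625 dB.
Output = 9 − 1.5625 = 7.4375 dBV.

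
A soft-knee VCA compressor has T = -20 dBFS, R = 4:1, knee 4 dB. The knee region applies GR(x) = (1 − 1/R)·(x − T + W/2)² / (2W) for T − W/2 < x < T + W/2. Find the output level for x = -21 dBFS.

x − T + W/2 = -21 − (-20) + 2 = 1.
GR = (1 − 1/4) × 1² / 8 = 0.75 × 1 / 8 = 0.09375 dB.
Output = -21 − 0.09375 = -21.09375 dBFS.

-21.09375 dBFS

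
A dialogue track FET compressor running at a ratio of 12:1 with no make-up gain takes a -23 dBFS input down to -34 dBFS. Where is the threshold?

Let T be the threshold. Output overshoot = (input overshoot)/R, so -34 − T = (-23 − T)/12.
12·(-34 − T) = -23 − T → 11·T = -408 − (-23) = -385.
T = -385/11 = -35 dBFS.

-35 dBFS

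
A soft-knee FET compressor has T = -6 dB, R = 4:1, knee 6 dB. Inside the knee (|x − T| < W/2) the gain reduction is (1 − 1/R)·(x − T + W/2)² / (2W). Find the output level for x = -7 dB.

-7.25 dB

x − T + W/2 = -7 − (-6) + 3 = 2.
GR = (1 − 1/4) × 2² / 12 = 0.75 × 4 / 12 = 0.25 dB.
Output = -7 − 0.25 = -7.25 dB.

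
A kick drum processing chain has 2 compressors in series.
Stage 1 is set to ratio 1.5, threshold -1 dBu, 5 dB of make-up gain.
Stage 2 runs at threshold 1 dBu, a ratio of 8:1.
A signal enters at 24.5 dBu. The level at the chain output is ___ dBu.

Stage 1: 25.5 dB above -1 dBu, reduced 1.5:1 to 17 dB above → 16 dBu; +5 dB make-up → 21 dBu.
Stage 2: overshoot 20 dB → 20/8 = 2.5 dB → 3.5 dBu.

3.5 dBu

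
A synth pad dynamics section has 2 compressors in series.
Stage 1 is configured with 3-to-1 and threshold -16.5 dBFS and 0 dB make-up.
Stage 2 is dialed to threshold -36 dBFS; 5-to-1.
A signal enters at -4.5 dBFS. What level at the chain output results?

-31.3 dBFS

Stage 1: -4.5 dBFS is 12 dB over -16.5 dBFS; at 3:1 that becomes 4 dB over, giving -12.5 dBFS.
Stage 2: -12.5 dBFS is 23.5 dB over -36 dBFS; at 5:1 that becomes 4.7 dB over, giving -31.3 dBFS.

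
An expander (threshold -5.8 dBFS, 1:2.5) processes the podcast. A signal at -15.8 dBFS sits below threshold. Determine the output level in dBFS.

-30.8 dBFS

Undershoot = (-5.8) − (-15.8) = 10 dB.
At 1:2.5, that expands to 25 dB under threshold.
Output = -5.8 − 25 = -30.8 dBFS.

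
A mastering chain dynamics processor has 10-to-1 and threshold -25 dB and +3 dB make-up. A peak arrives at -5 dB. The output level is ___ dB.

-20 dB

-5 dB sits 20 dB over threshold.
At 10:1 the overshoot is divided by 10, leaving 2 dB above threshold.
So the level is -25 + 2 = -23 dB; make-up adds 3 dB, giving -20 dB.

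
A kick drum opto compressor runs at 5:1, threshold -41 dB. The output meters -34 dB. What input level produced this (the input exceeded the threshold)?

The compressed level sits -34 − (-41) = 7 dB over threshold.
Before 5:1 compression the overshoot was 7 × 5 = 35 dB, so input = -41 + 35 = -6 dB.

-6 dB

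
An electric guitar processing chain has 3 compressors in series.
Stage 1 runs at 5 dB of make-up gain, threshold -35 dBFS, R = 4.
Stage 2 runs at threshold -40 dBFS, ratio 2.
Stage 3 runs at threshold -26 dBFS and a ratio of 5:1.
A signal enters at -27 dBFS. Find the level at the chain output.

Stage 1: overshoot 8 dB → 8/4 = 2 dB → -33 dBFS; +5 dB make-up → -28 dBFS.
Stage 2: overshoot 12 dB → 12/2 = 6 dB → -34 dBFS.
Stage 3: -34 dBFS ≤ -26 dBFS, so stage 3 doesn't engage; output -34 dBFS.

-34 dBFS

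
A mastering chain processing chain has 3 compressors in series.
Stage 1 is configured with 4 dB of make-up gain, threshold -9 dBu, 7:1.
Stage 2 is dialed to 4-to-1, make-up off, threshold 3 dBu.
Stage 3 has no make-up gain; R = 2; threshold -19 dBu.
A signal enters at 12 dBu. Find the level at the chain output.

Stage 1: 12 dBu is 21 dB over -9 dBu; at 7:1 that becomes 3 dB over, giving -6 dBu; +4 dB make-up → -2 dBu.
Stage 2: -2 dBu is at or below the 3 dBu threshold — no compression; output -2 dBu.
Stage 3: overshoot 17 dB → 17/2 = 8.5 dB → -10.5 dBu.

-10.5 dBu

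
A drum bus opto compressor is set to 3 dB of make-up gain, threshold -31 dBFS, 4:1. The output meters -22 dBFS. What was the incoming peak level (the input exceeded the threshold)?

Before make-up, the level was -22 − 3 = -25 dBFS.
The compressed level sits -25 − (-31) = 6 dB over threshold.
Undo the ratio: input overshoot = 6 × 4 = 24 dB, giving input = -7 dBFS.

-7 dBFS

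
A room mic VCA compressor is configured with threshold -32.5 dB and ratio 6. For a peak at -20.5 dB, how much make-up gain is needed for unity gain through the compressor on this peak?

10 dB

The peak compresses to -32.5 + 12/6 = -30.5 dB.
To reach -20.5 dB requires -20.5 − (-30.5) = 10 dB of make-up.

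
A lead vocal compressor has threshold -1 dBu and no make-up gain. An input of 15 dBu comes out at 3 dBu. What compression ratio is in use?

Input overshoot = 15 − (-1) = 16 dB; output overshoot = 3 − (-1) = 4 dB.
Ratio = 16 / 4 = 4.

4:1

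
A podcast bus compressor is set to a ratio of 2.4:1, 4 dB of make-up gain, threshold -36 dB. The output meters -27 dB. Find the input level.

Before make-up, the level was -27 − 4 = -31 dB.
The compressed level sits -31 − (-36) = 5 dB over threshold.
Input overshoot = R × output overshoot = 12 dB → input = -36 + 12 = -24 dB.

-24 dB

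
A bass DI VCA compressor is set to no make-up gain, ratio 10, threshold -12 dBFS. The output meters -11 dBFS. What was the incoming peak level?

That's 1 dB above the -12 dBFS threshold.
Undo the ratio: input overshoot = 1 × 10 = 10 dB, giving input = -2 dBFS.

-2 dBFS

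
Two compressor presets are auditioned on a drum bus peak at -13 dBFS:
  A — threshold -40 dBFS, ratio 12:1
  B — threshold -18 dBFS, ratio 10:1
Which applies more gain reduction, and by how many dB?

A: 27 dB over, compressed to 2.25 dB over, so 24.75 dB of GR.
B: 5 dB over, compressed to 0.5 dB over, so 4.5 dB of GR.
A applies 20.25 dB more gain reduction.

A, by 20.25 dB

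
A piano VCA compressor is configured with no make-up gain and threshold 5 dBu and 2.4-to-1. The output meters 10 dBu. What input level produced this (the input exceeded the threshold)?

17 dBu

Post-compression overshoot = 10 − 5 = 5 dB.
Input overshoot = R × output overshoot = 12 dB → input = 5 + 12 = 17 dBu.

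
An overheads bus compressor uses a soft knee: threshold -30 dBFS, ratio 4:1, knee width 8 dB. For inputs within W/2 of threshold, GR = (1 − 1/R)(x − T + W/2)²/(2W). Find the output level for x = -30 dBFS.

-30.75 dBFS

x − T + W/2 = -30 − (-30) + 4 = 4.
GR = (1 − 1/4) × 4² / 16 = 0.75 × 16 / 16 = 0.75 dB.
Output = -30 − 0.75 = -30.75 dBFS.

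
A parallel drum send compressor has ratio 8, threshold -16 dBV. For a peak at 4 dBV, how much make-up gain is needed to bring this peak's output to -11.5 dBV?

The peak compresses to -16 + 20/8 = -13.5 dBV.
To reach -11.5 dBV requires -11.5 − (-13.5) = 2 dB of make-up.

2 dB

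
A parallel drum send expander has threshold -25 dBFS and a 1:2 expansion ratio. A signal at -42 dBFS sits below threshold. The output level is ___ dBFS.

Below threshold, a 1:2 expander applies gain = (2−1)×(T − x) of attenuation.
(2−1) × 17 = 17 dB, so output = -42 − 17 = -59 dBFS.

-59 dBFS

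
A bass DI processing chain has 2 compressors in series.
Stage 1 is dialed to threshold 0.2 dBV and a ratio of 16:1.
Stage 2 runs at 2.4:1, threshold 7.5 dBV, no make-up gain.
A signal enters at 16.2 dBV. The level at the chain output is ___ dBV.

Stage 1: 16 dB above 0.2 dBV, reduced 16:1 to 1 dB above → 1.2 dBV.
Stage 2: 1.2 dBV is at or below the 7.5 dBV threshold — no compression; output 1.2 dBV.

1.2 dBV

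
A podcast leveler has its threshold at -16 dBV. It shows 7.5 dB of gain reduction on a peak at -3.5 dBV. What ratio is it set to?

Input overshoot = -3.5 − (-16) = 12.5 dB.
Output overshoot = 12.5 − 7.5 = 5 dB.
Ratio = input overshoot / output overshoot = 12.5 / 5 = 2.5.

2.5:1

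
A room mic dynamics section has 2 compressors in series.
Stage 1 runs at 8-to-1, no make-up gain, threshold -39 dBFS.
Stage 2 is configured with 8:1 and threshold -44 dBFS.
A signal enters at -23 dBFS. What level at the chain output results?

-43.125 dBFS

Stage 1: 16 dB above -39 dBFS, reduced 8:1 to 2 dB above → -37 dBFS.
Stage 2: -37 dBFS is 7 dB over -44 dBFS; at 8:1 that becomes 0.875 dB over, giving -43.125 dBFS.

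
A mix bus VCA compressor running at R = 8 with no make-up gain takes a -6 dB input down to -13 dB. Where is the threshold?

-14 dB

Input is 8 dB above T (since output overshoot × R = input overshoot: (-13 − T)·8 = -6 − T gives T = -14 dB).
Check: -14 + (-6 − (-14))/8 = -14 + 1 = -13 dB. ✓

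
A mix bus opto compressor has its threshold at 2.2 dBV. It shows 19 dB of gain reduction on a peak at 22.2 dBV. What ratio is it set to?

20:1

Input overshoot = 22.2 − 2.2 = 20 dB.
Output overshoot = 20 − 19 = 1 dB.
Ratio = input overshoot / output overshoot = 20 / 1 = 20.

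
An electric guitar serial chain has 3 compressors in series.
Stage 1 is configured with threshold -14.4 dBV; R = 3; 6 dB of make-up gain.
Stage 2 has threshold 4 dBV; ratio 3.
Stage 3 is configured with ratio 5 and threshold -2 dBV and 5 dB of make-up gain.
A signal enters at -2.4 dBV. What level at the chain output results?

0.6 dBV

Stage 1: overshoot 12 dB → 12/3 = 4 dB → -10.4 dBV; +6 dB make-up → -4.4 dBV.
Stage 2: below threshold (-4.4 ≤ 4); passes unchanged; output -4.4 dBV.
Stage 3: -4.4 dBV is at or below the -2 dBV threshold — no compression; make-up brings it to 0.6 dBV.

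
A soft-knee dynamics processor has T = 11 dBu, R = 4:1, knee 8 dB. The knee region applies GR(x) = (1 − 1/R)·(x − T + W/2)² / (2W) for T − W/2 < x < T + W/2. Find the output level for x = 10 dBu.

x − T + W/2 = 10 − 11 + 4 = 3.
GR = (1 − 1/4) × 3² / 16 = 0.75 × 9 / 16 = 0.421875 dB.
Output = 10 − 0.421875 = 9.578125 dBu.

9.578125 dBu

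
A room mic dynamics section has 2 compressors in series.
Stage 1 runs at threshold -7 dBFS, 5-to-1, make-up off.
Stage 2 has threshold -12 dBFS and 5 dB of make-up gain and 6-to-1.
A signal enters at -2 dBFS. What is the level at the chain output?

Stage 1: -2 dBFS is 5 dB over -7 dBFS; at 5:1 that becomes 1 dB over, giving -6 dBFS.
Stage 2: overshoot 6 dB → 6/6 = 1 dB → -11 dBFS; +5 dB make-up → -6 dBFS.

-6 dBFS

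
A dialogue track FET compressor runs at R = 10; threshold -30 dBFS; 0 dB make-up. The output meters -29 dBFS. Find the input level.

Post-compression overshoot = -29 − (-30) = 1 dB.
Input overshoot = R × output overshoot = 10 dB → input = -30 + 10 = -20 dBFS.

-20 dBFS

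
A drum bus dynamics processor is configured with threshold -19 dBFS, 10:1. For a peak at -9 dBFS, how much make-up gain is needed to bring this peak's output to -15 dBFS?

3 dB

Overshoot 10 dB → 10/10 = 1 dB after compression, so the compressed level is -19 + 1 = -18 dBFS.
Make-up = target − compressed = -15 − (-18) = 3 dB.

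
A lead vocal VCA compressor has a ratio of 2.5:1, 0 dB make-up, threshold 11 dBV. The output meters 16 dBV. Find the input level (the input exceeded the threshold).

23.5 dBV

Post-compression overshoot = 16 − 11 = 5 dB.
Undo the ratio: input overshoot = 5 × 2.5 = 12.5 dB, giving input = 23.5 dBV.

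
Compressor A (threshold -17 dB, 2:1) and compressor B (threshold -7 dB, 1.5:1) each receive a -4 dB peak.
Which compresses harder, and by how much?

A: 13 dB over, compressed to 6.5 dB over, so 6.5 dB of GR.
B: 3 dB over, compressed to 2 dB over, so 1 dB of GR.
A applies 5.5 dB more gain reduction.

A, by 5.5 dB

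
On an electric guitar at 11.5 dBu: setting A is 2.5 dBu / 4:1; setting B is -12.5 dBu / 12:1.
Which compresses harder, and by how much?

B, by 15.25 dB

A: GR = 9 − 9/4 = 6.75 dB.
B: GR = 24 − 24/12 = 22 dB.
B applies 15.25 dB more gain reduction.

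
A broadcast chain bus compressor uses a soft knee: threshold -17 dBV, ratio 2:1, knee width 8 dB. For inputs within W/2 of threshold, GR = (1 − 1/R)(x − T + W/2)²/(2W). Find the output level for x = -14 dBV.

-15.53125 dBV

x − T + W/2 = -14 − (-17) + 4 = 7.
GR = (1 − 1/2) × 7² / 16 = 0.5 × 49 / 16 = 1.53125 dB.
Output = -14 − 1.53125 = -15.53125 dBV.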